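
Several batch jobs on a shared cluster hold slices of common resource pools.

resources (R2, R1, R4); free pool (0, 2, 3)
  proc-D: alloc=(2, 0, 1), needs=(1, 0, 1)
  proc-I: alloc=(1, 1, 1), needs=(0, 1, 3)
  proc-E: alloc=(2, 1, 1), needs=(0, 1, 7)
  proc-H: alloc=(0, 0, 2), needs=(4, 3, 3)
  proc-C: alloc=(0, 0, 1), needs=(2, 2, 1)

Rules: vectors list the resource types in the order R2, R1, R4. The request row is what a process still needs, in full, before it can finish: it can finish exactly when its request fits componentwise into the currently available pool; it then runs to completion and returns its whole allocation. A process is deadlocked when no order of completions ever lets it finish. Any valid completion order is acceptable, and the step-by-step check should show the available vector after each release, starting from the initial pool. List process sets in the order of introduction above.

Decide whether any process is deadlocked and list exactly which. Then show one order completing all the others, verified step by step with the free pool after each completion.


The deadlocked set is proc-E and proc-H.
Key observation: after proc-I, proc-D, proc-C the pool peaks at (3, 3, 6), and each blocked process is short somewhere: proc-E on R4; proc-H on R2.
A valid finishing order for the others: proc-I, proc-D, proc-C. Step-by-step check:
  pool = (0, 2, 3)
  proc-I: need (0, 1, 3) fits (0, 2, 3); releases (1, 1, 1), pool now (1, 3, 4)
  proc-D: need (1, 0, 1) fits (1, 3, 4); releases (2, 0, 1), pool now (3, 3, 5)
  proc-C: need (2, 2, 1) fits (3, 3, 5); releases (0, 0, 1), pool now (3, 3, 6)
The stuck group stays short no matter what:
  blocked: proc-E wants (0, 1, 7), pool (3, 3, 6) — not enough R4
  blocked: proc-H wants (4, 3, 3), pool (3, 3, 6) — not enough R2


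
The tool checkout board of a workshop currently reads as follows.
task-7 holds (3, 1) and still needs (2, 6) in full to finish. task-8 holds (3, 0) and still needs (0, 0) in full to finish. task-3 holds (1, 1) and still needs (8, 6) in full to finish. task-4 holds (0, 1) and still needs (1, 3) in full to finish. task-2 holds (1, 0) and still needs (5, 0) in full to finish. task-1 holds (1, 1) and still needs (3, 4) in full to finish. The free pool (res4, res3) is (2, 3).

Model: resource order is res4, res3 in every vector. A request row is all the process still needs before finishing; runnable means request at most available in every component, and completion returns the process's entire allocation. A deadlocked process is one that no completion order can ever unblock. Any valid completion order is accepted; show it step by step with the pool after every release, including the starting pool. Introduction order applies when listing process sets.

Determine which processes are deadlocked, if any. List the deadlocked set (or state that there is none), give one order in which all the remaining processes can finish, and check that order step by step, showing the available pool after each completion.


Deadlocked set: task-7 and task-3.
Key observation: the pool after task-8, task-2, task-4, task-1 is (7, 5); every surviving request exceeds it in res3, so progress ends there.
A valid finishing order for the others: task-8, task-2, task-4, task-1. Walking it through:
  pool = (2, 3)
  task-8: need (0, 0) fits (2, 3); releases (3, 0), pool now (5, 3)
  task-2: need (5, 0) fits (5, 3); releases (1, 0), pool now (6, 3)
  task-4: need (1, 3) fits (6, 3); releases (0, 1), pool now (6, 4)
  task-1: need (3, 4) fits (6, 4); releases (1, 1), pool now (7, 5)
The blocked processes can never fit:
  blocked: task-7 wants (2, 6), pool (7, 5) — not enough res3
  blocked: task-3 wants (8, 6), pool (7, 5) — not enough res4 and res3


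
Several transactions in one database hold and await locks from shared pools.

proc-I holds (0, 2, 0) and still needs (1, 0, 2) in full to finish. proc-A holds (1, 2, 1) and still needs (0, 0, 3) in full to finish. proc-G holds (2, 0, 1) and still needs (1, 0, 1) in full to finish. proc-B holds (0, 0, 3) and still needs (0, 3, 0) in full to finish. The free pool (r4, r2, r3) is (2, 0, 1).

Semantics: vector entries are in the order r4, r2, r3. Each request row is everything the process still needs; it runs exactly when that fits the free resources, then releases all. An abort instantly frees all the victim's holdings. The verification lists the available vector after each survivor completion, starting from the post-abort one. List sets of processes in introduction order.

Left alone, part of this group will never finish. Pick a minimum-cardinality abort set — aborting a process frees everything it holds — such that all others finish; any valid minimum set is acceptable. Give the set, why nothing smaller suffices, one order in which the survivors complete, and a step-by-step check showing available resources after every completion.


Minimum abort set: proc-B.
Key observation: proc-A could never have finished before the abort; with (0, 0, 3) returned by proc-B, it fits at step 1.
Minimality: the empty abort set fails — the state is deadlocked as it stands.
The survivors complete as proc-A, proc-G, proc-I. Verifying each step (starting from the post-abort pool):
  pool = (2, 0, 4)
  proc-A: need (0, 0, 3) fits (2, 0, 4); releases (1, 2, 1), pool now (3, 2, 5)
  proc-G: need (1, 0, 1) fits (3, 2, 5); releases (2, 0, 1), pool now (5, 2, 6)
  proc-I: need (1, 0, 2) fits (5, 2, 6); releases (0, 2, 0), pool now (5, 4, 6)


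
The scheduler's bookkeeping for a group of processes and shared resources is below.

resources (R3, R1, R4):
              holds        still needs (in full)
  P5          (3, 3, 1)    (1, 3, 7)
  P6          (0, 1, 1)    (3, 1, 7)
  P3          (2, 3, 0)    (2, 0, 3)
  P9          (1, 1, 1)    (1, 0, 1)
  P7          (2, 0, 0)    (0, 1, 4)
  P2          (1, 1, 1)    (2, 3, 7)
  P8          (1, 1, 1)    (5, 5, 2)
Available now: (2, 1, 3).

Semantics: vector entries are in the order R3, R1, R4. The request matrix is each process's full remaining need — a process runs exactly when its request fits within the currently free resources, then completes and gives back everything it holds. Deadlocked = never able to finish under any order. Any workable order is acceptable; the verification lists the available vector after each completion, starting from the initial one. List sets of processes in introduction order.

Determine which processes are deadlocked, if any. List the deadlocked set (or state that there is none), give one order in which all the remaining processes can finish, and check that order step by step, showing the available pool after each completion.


The deadlocked set is P5, P6 and P2.
Key observation: once P3, P9, P7, P8 finish, the pool peaks at (8, 6, 5) — and every remaining process still needs more R4 than that.
The rest can finish in the order P3, P9, P7, P8. Step-by-step check:
  pool = (2, 1, 3)
  P3 needs (2, 0, 3) <= (2, 1, 3) -> finishes; pool += (2, 3, 0) = (4, 4, 3)
  P9 needs (1, 0, 1) <= (4, 4, 3) -> finishes; pool += (1, 1, 1) = (5, 5, 4)
  P7 needs (0, 1, 4) <= (5, 5, 4) -> finishes; pool += (2, 0, 0) = (7, 5, 4)
  P8 needs (5, 5, 2) <= (7, 5, 4) -> finishes; pool += (1, 1, 1) = (8, 6, 5)
None of the blocked processes ever fits:
  P5 cannot run: need (1, 3, 7) vs free (8, 6, 5) (insufficient R4)
  P6 cannot run: need (3, 1, 7) vs free (8, 6, 5) (insufficient R4)
  P2 cannot run: need (2, 3, 7) vs free (8, 6, 5) (insufficient R4)


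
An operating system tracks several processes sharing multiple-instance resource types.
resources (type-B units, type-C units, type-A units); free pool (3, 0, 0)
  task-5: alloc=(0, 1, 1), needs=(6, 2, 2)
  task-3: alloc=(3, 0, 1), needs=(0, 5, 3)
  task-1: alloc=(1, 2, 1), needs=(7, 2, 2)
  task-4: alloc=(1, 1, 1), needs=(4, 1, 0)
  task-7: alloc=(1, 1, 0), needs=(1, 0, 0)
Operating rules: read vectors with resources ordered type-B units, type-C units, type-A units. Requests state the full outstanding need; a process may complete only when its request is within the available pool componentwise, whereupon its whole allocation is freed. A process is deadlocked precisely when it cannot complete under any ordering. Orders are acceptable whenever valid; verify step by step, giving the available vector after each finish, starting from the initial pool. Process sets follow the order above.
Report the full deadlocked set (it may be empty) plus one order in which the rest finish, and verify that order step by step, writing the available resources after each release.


The deadlocked set is task-5, task-3 and task-1.
Key observation: once task-7, task-4 finish, the pool peaks at (5, 2, 1) — and every remaining process still needs more type-A units than that.
A valid finishing order for the others: task-7, task-4. Step-by-step check:
  pool = (3, 0, 0)
  run task-7 (needs (1, 0, 0), free (3, 0, 0)); after release of (1, 1, 0) the pool is (4, 1, 0)
  run task-4 (needs (4, 1, 0), free (4, 1, 0)); after release of (1, 1, 1) the pool is (5, 2, 1)
None of the blocked processes ever fits:
  task-5 still needs (6, 2, 2) but only (5, 2, 1) is free — short on type-B units and type-A units
  task-3 still needs (0, 5, 3) but only (5, 2, 1) is free — short on type-C units and type-A units
  task-1 still needs (7, 2, 2) but only (5, 2, 1) is free — short on type-B units and type-A units


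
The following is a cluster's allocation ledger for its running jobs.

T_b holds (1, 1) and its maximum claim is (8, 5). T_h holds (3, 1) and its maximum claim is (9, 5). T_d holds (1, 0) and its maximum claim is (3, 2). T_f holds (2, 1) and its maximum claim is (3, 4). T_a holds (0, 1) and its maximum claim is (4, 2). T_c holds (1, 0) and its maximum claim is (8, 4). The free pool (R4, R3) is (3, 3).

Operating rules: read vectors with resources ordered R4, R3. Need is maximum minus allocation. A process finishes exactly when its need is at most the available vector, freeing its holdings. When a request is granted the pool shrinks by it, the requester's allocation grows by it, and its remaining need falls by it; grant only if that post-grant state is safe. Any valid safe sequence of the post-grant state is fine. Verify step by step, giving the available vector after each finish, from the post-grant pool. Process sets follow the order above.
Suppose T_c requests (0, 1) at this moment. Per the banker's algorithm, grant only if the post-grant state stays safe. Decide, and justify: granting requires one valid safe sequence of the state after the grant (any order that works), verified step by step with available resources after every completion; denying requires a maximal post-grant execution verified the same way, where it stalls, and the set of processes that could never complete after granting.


GRANT. The post-grant state is safe; one safe sequence: T_d, T_a, T_f, T_h, T_b, T_c.
Key observation: (3, 2) free after granting still covers T_d first, and each release covers the next.
Step-by-step check of the post-grant state:
  pool = (3, 2)
  T_d needs (2, 2) <= (3, 2) -> finishes; pool += (1, 0) = (4, 2)
  T_a needs (4, 1) <= (4, 2) -> finishes; pool += (0, 1) = (4, 3)
  T_f needs (1, 3) <= (4, 3) -> finishes; pool += (2, 1) = (6, 4)
  T_h needs (6, 4) <= (6, 4) -> finishes; pool += (3, 1) = (9, 5)
  T_b needs (7, 4) <= (9, 5) -> finishes; pool += (1, 1) = (10, 6)
  T_c needs (7, 3) <= (10, 6) -> finishes; pool += (1, 1) = (11, 7)


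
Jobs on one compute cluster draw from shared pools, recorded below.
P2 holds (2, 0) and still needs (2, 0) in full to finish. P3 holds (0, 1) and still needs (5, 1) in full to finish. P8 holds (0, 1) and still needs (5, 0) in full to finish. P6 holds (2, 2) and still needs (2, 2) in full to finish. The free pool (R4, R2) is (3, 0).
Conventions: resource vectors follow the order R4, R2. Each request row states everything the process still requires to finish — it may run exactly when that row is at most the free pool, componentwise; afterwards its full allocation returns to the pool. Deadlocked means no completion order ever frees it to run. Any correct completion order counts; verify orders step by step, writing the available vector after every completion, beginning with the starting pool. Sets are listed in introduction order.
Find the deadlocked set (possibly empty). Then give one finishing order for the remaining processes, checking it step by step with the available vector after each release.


No process is deadlocked.
Key observation: P2 can run right away; the returned allocation unlocks the remaining processes in turn.
One completion order for the rest: P2, P8, P3, P6. Verifying each step:
  pool = (3, 0)
  P2 needs (2, 0) <= (3, 0) -> finishes; pool += (2, 0) = (5, 0)
  P8 needs (5, 0) <= (5, 0) -> finishes; pool += (0, 1) = (5, 1)
  P3 needs (5, 1) <= (5, 1) -> finishes; pool += (0, 1) = (5, 2)
  P6 needs (2, 2) <= (5, 2) -> finishes; pool += (2, 2) = (7, 4)


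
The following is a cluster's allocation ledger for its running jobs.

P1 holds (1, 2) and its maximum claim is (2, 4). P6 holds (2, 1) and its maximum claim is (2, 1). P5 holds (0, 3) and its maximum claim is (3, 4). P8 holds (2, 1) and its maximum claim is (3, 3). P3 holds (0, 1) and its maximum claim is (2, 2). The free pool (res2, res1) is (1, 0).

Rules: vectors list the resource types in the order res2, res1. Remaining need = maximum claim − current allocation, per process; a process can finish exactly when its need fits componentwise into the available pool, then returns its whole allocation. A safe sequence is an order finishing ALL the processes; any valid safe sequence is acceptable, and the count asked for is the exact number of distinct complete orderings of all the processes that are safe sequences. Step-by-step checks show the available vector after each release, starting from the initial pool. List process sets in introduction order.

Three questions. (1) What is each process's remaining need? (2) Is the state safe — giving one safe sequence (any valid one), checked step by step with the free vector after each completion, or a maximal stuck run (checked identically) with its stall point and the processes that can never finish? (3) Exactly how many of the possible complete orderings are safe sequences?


(1) Need matrix, components ordered res2, res1:
  P1: (1, 2)
  P6: (0, 0)
  P5: (3, 1)
  P8: (1, 2)
  P3: (2, 1)
(2) SAFE. One safe sequence: P6, P5, P3, P1, P8.
Key observation: the order's first zero-slack moment is P5 ((3, 1) needed, (3, 1) free — a requested resource with nothing to spare).
Step-by-step check:
  pool = (1, 0)
  run P6 (needs (0, 0), free (1, 0)); after release of (2, 1) the pool is (3, 1)
  run P5 (needs (3, 1), free (3, 1)); after release of (0, 3) the pool is (3, 4)
  run P3 (needs (2, 1), free (3, 4)); after release of (0, 1) the pool is (3, 5)
  run P1 (needs (1, 2), free (3, 5)); after release of (1, 2) the pool is (4, 7)
  run P8 (needs (1, 2), free (4, 7)); after release of (2, 1) the pool is (6, 8)
(3) Exactly 12 of the possible complete orderings are safe sequences.


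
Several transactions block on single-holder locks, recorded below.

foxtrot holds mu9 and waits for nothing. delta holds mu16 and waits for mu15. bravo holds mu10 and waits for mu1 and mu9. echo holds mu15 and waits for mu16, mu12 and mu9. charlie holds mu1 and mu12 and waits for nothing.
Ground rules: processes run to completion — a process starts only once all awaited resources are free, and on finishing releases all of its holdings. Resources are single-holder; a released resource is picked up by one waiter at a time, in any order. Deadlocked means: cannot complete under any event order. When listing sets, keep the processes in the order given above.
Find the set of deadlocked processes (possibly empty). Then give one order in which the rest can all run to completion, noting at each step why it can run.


Deadlocked set: delta and echo.
Key observation: the waits loop around delta -> echo -> delta with no way out; no other process is dragged down with it.
A valid finishing order for the others: charlie, foxtrot, bravo.
Check, step by step:
  run charlie (it waits on nothing); releases mu1 and mu12
  run foxtrot (it waits on nothing); releases mu9
  run bravo (all its waits — mu1 and mu9 — are resolved); releases mu10


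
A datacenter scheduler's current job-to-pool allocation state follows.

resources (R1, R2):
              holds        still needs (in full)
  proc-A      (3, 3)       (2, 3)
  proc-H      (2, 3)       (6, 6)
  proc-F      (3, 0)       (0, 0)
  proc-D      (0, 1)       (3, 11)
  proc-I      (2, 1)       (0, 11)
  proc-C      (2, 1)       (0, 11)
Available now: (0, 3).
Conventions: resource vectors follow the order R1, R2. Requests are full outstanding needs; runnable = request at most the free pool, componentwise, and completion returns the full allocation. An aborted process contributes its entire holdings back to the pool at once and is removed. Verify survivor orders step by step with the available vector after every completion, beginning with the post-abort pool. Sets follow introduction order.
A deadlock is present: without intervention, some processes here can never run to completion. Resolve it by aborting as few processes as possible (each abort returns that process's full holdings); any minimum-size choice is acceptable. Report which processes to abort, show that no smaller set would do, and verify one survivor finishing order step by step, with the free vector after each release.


Minimum abort set: proc-D and proc-I.
Key observation: no ordering could ever have run proc-C before the abort of proc-D and proc-I; with (2, 2) back in the pool it fits at step 4.
Minimality, checking each single-abort alternative: proc-A alone leaves proc-D blocked (short on R2); proc-H alone leaves proc-D blocked (short on R2); proc-F alone leaves proc-D blocked (short on R2); proc-D alone leaves proc-I blocked (short on R2); proc-I alone leaves proc-D blocked (short on R2); proc-C alone leaves proc-D blocked (short on R2).
The survivors complete as proc-F, proc-A, proc-H, proc-C. Check, step by step (starting from the post-abort pool):
  pool = (2, 5)
  proc-F: need (0, 0) fits (2, 5); releases (3, 0), pool now (5, 5)
  proc-A: need (2, 3) fits (5, 5); releases (3, 3), pool now (8, 8)
  proc-H: need (6, 6) fits (8, 8); releases (2, 3), pool now (10, 11)
  proc-C: need (0, 11) fits (10, 11); releases (2, 1), pool now (12, 12)


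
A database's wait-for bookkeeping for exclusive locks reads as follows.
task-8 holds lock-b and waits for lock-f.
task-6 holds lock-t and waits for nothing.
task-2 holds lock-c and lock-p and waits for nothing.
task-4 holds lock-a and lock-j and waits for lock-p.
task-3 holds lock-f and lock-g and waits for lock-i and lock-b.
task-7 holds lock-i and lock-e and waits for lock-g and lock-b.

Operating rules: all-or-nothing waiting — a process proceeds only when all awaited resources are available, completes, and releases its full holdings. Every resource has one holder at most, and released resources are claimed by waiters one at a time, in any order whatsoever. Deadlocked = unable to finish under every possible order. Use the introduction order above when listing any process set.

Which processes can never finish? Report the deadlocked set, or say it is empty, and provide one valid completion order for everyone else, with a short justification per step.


The deadlocked set is task-8, task-3 and task-7.
Key observation: task-8 -> task-3 -> task-8 is a circular wait — nothing in it can go first; task-7 is caught in further circular waits.
A valid finishing order for the others: task-2, task-4, task-6.
Verifying each step:
  task-2 waits on nothing -> runs at once and releases lock-c and lock-p
  task-4: everything it awaited (lock-p) is free; runs, freeing lock-a and lock-j
  task-6 waits on nothing -> runs at once and releases lock-t


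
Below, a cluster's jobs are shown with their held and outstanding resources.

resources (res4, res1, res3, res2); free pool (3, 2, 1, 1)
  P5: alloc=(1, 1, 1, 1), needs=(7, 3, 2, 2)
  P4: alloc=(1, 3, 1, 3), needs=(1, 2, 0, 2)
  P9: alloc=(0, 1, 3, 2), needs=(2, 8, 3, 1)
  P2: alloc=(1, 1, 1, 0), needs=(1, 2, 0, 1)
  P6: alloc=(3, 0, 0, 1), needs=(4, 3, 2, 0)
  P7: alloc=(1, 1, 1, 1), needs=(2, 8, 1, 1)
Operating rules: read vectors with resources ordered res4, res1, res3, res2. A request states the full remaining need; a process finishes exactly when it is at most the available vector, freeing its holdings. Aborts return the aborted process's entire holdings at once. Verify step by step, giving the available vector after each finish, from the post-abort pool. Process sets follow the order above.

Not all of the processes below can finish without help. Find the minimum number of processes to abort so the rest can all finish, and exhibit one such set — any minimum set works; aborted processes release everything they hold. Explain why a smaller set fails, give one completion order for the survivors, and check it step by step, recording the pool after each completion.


Abort P9.
Key observation: P7 could never have finished before the abort; with (0, 1, 3, 2) returned by P9, it fits at step 5.
Why nothing smaller works: aborting no one leaves the state deadlocked as given.
Survivors finish in the order: P2, P4, P6, P5, P7. Step-by-step check (pool after the aborts first):
  pool = (3, 3, 4, 3)
  P2: need (1, 2, 0, 1) fits (3, 3, 4, 3); releases (1, 1, 1, 0), pool now (4, 4, 5, 3)
  P4: need (1, 2, 0, 2) fits (4, 4, 5, 3); releases (1, 3, 1, 3), pool now (5, 7, 6, 6)
  P6: need (4, 3, 2, 0) fits (5, 7, 6, 6); releases (3, 0, 0, 1), pool now (8, 7, 6, 7)
  P5: need (7, 3, 2, 2) fits (8, 7, 6, 7); releases (1, 1, 1, 1), pool now (9, 8, 7, 8)
  P7: need (2, 8, 1, 1) fits (9, 8, 7, 8); releases (1, 1, 1, 1), pool now (10, 9, 8, 9)


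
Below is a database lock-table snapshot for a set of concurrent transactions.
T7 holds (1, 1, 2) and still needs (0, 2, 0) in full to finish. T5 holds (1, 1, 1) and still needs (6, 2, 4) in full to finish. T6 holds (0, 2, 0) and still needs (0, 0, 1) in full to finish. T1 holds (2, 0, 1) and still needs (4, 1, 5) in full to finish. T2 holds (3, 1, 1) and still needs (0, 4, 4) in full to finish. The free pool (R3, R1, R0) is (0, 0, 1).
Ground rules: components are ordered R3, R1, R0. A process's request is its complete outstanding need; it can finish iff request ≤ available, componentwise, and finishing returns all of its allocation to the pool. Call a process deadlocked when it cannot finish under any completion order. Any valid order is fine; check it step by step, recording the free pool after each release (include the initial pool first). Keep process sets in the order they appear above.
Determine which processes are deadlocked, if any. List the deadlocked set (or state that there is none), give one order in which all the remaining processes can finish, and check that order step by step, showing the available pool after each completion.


The deadlocked set is T5, T1 and T2.
Key observation: the pool after T6, T7 is (1, 3, 3); every surviving request exceeds it in R0, so progress ends there.
The rest can finish in the order T6, T7. Walking it through:
  pool = (0, 0, 1)
  run T6 (needs (0, 0, 1), free (0, 0, 1)); after release of (0, 2, 0) the pool is (0, 2, 1)
  run T7 (needs (0, 2, 0), free (0, 2, 1)); after release of (1, 1, 2) the pool is (1, 3, 3)
None of the blocked processes ever fits:
  T5 still needs (6, 2, 4) but only (1, 3, 3) is free — short on R3 and R0
  T1 still needs (4, 1, 5) but only (1, 3, 3) is free — short on R3 and R0
  T2 still needs (0, 4, 4) but only (1, 3, 3) is free — short on R1 and R0


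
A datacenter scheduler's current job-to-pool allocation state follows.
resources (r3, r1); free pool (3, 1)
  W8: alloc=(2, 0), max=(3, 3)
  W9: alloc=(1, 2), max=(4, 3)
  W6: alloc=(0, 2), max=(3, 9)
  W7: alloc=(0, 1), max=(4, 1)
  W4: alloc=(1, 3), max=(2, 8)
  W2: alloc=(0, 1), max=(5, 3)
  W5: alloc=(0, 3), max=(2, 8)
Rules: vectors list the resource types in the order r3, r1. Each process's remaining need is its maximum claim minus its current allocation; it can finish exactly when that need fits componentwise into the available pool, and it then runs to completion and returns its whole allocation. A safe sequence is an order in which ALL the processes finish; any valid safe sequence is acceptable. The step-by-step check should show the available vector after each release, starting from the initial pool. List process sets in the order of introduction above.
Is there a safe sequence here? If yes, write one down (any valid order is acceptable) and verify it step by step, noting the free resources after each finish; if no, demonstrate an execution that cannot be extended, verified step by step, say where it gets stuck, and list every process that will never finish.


The state is SAFE; one workable sequence: W9, W8, W7, W2, W5, W6, W4.
Key observation: at W9 the run first touches a limit — (3, 1) against (3, 1), exact on a resource it actually requests.
Step-by-step check:
  pool = (3, 1)
  run W9 (needs (3, 1), free (3, 1)); after release of (1, 2) the pool is (4, 3)
  run W8 (needs (1, 3), free (4, 3)); after release of (2, 0) the pool is (6, 3)
  run W7 (needs (4, 0), free (6, 3)); after release of (0, 1) the pool is (6, 4)
  run W2 (needs (5, 2), free (6, 4)); after release of (0, 1) the pool is (6, 5)
  run W5 (needs (2, 5), free (6, 5)); after release of (0, 3) the pool is (6, 8)
  run W6 (needs (3, 7), free (6, 8)); after release of (0, 2) the pool is (6, 10)
  run W4 (needs (1, 5), free (6, 10)); after release of (1, 3) the pool is (7, 13)


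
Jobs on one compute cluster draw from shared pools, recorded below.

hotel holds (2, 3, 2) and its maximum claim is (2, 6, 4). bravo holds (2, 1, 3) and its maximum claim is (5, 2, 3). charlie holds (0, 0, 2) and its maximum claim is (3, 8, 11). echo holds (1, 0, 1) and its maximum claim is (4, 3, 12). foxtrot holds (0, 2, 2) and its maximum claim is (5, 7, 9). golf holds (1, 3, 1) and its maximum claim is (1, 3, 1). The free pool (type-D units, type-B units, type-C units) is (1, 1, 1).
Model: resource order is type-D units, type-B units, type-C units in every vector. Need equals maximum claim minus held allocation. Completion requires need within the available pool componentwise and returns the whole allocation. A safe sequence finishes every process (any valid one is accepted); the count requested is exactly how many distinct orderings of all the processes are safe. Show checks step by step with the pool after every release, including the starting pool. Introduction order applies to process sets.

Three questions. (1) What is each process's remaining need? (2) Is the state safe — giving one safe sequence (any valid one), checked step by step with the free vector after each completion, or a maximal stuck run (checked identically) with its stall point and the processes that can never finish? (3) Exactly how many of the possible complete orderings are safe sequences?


(1) Need matrix, components ordered type-D units, type-B units, type-C units:
  hotel: (0, 3, 2)
  bravo: (3, 1, 0)
  charlie: (3, 8, 9)
  echo: (3, 3, 11)
  foxtrot: (5, 5, 7)
  golf: (0, 0, 0)
(2) SAFE, for example via the order golf, hotel, bravo, foxtrot, charlie, echo.
Key observation: hotel marks the first exact bind of the order: its need (0, 3, 2) fits the free (2, 4, 2) with zero slack on a requested resource.
Walking it through:
  pool = (1, 1, 1)
  run golf (needs (0, 0, 0), free (1, 1, 1)); after release of (1, 3, 1) the pool is (2, 4, 2)
  run hotel (needs (0, 3, 2), free (2, 4, 2)); after release of (2, 3, 2) the pool is (4, 7, 4)
  run bravo (needs (3, 1, 0), free (4, 7, 4)); after release of (2, 1, 3) the pool is (6, 8, 7)
  run foxtrot (needs (5, 5, 7), free (6, 8, 7)); after release of (0, 2, 2) the pool is (6, 10, 9)
  run charlie (needs (3, 8, 9), free (6, 10, 9)); after release of (0, 0, 2) the pool is (6, 10, 11)
  run echo (needs (3, 3, 11), free (6, 10, 11)); after release of (1, 0, 1) the pool is (7, 10, 12)
(3) The exact count: 1 of the possible complete orderings is a safe sequence.


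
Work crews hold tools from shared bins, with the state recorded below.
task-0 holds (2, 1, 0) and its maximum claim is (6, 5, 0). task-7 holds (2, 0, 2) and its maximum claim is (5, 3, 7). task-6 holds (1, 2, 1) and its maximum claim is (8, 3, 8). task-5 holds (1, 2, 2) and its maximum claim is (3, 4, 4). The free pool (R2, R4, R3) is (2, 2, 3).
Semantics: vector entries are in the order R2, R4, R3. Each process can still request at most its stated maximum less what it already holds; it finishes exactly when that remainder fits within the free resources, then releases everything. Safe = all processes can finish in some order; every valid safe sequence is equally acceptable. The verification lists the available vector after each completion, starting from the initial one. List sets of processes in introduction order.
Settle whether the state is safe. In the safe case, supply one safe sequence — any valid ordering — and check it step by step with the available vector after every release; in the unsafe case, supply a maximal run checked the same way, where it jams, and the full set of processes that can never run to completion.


The state is SAFE; one workable sequence: task-5, task-7, task-0, task-6.
Key observation: the order's first zero-slack moment is task-5 ((2, 2, 2) needed, (2, 2, 3) free — a requested resource with nothing to spare).
Verifying each step:
  pool = (2, 2, 3)
  task-5 needs (2, 2, 2) <= (2, 2, 3) -> finishes; pool += (1, 2, 2) = (3, 4, 5)
  task-7 needs (3, 3, 5) <= (3, 4, 5) -> finishes; pool += (2, 0, 2) = (5, 4, 7)
  task-0 needs (4, 4, 0) <= (5, 4, 7) -> finishes; pool += (2, 1, 0) = (7, 5, 7)
  task-6 needs (7, 1, 7) <= (7, 5, 7) -> finishes; pool += (1, 2, 1) = (8, 7, 8)


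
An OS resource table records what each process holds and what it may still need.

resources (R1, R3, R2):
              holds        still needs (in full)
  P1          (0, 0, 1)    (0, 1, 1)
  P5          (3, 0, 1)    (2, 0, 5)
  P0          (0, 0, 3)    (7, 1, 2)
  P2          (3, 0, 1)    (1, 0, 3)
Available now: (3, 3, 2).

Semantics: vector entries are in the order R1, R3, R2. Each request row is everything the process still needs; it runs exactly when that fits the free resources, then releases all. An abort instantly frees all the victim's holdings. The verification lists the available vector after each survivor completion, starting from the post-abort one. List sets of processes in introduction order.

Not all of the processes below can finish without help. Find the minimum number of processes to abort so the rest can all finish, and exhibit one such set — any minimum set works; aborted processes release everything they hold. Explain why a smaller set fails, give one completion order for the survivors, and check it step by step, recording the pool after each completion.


The answer: abort P5.
Key observation: before aborting P5, P0 was permanently blocked — no order could ever run it; afterwards it completes at step 3.
No smaller set exists: with zero aborts the deadlock remains.
One survivor order: P1, P2, P0. Walking it through (post-abort pool first):
  pool = (6, 3, 3)
  P1: need (0, 1, 1) fits (6, 3, 3); releases (0, 0, 1), pool now (6, 3, 4)
  P2: need (1, 0, 3) fits (6, 3, 4); releases (3, 0, 1), pool now (9, 3, 5)
  P0: need (7, 1, 2) fits (9, 3, 5); releases (0, 0, 3), pool now (9, 3, 8)


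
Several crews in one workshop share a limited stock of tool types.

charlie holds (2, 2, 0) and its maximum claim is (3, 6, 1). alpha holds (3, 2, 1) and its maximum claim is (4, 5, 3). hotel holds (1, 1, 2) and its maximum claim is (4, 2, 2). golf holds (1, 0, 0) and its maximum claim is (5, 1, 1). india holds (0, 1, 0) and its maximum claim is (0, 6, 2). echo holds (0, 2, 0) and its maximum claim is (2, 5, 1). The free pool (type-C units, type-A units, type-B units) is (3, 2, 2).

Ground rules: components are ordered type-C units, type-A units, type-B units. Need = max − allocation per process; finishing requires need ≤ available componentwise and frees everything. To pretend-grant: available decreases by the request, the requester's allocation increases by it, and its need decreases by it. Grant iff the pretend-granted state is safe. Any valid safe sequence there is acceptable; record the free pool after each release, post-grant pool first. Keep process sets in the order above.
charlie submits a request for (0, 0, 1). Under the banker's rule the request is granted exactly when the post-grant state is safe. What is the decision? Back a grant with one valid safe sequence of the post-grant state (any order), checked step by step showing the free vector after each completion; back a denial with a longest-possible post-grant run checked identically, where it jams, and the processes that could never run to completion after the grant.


GRANT. The post-grant state is safe; one safe sequence: hotel, echo, charlie, golf, alpha, india.
Key observation: the grant leaves (3, 2, 1) free — enough for hotel, whose release restarts the cascade.
Check on the post-grant state, step by step:
  pool = (3, 2, 1)
  run hotel (needs (3, 1, 0), free (3, 2, 1)); after release of (1, 1, 2) the pool is (4, 3, 3)
  run echo (needs (2, 3, 1), free (4, 3, 3)); after release of (0, 2, 0) the pool is (4, 5, 3)
  run charlie (needs (1, 4, 0), free (4, 5, 3)); after release of (2, 2, 1) the pool is (6, 7, 4)
  run golf (needs (4, 1, 1), free (6, 7, 4)); after release of (1, 0, 0) the pool is (7, 7, 4)
  run alpha (needs (1, 3, 2), free (7, 7, 4)); after release of (3, 2, 1) the pool is (10, 9, 5)
  run india (needs (0, 5, 2), free (10, 9, 5)); after release of (0, 1, 0) the pool is (10, 10, 5)


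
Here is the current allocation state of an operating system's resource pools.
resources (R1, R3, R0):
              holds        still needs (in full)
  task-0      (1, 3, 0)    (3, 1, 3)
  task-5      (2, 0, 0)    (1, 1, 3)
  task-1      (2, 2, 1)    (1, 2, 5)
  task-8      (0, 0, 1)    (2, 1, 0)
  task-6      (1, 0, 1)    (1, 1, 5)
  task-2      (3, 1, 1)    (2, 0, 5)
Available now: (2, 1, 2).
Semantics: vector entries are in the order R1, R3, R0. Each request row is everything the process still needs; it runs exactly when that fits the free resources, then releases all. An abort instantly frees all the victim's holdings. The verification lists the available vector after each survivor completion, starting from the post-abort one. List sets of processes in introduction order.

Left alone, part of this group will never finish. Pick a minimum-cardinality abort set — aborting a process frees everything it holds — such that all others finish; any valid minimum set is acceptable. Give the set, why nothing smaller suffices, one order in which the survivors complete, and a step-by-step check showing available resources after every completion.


Minimum abort set: task-1 and task-2.
Key observation: the deadlocked task-6 becomes finishable only because task-1 and task-2 released (5, 3, 2); it completes at step 4 below.
Why nothing smaller works — every single abort fails: task-0 alone leaves task-1 blocked (short on R0); task-5 alone leaves task-1 blocked (short on R0); task-1 alone leaves task-6 blocked (short on R0); task-8 alone leaves task-1 blocked (short on R0); task-6 alone leaves task-1 blocked (short on R0); task-2 alone leaves task-1 blocked (short on R0).
Survivors finish in the order: task-8, task-5, task-0, task-6. Check, step by step (pool after the aborts first):
  pool = (7, 4, 4)
  task-8: need (2, 1, 0) fits (7, 4, 4); releases (0, 0, 1), pool now (7, 4, 5)
  task-5: need (1, 1, 3) fits (7, 4, 5); releases (2, 0, 0), pool now (9, 4, 5)
  task-0: need (3, 1, 3) fits (9, 4, 5); releases (1, 3, 0), pool now (10, 7, 5)
  task-6: need (1, 1, 5) fits (10, 7, 5); releases (1, 0, 1), pool now (11, 7, 6)


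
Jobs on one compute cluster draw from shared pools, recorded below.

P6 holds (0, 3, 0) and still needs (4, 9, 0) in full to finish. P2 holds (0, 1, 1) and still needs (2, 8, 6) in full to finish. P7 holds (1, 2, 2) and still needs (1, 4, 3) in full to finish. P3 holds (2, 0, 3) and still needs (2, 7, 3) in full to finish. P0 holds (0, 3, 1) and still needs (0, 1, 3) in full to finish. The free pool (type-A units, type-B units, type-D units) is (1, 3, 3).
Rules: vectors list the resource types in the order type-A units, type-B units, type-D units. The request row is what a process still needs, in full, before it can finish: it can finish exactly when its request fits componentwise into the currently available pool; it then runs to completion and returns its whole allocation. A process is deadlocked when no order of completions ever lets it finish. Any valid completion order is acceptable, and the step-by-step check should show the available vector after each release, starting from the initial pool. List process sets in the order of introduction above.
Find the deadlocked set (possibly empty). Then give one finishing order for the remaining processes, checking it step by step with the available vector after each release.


Nothing here is deadlocked.
Key observation: starting with P0, each completion frees enough for the next — no one is permanently blocked.
A valid finishing order for the others: P0, P7, P2, P3, P6. Step-by-step check:
  pool = (1, 3, 3)
  P0: need (0, 1, 3) fits (1, 3, 3); releases (0, 3, 1), pool now (1, 6, 4)
  P7: need (1, 4, 3) fits (1, 6, 4); releases (1, 2, 2), pool now (2, 8, 6)
  P2: need (2, 8, 6) fits (2, 8, 6); releases (0, 1, 1), pool now (2, 9, 7)
  P3: need (2, 7, 3) fits (2, 9, 7); releases (2, 0, 3), pool now (4, 9, 10)
  P6: need (4, 9, 0) fits (4, 9, 10); releases (0, 3, 0), pool now (4, 12, 10)


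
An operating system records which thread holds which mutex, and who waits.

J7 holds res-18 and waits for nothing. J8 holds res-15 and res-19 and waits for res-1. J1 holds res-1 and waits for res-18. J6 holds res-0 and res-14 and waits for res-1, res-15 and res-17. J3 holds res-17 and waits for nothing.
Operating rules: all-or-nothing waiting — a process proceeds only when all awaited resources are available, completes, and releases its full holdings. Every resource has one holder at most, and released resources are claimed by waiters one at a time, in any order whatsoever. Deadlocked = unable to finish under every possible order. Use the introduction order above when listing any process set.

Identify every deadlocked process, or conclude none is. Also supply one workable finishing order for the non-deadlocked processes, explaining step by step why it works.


Nothing here is deadlocked.
Key observation: the wait graph is acyclic; completion cascades from the unblocked processes through everyone else.
A valid finishing order for the others: J3, J7, J1, J8, J6.
Step-by-step check:
  J3 waits on nothing -> runs at once and releases res-17
  J7 waits on nothing -> runs at once and releases res-18
  J1: everything it awaited (res-18) is free; runs, freeing res-1
  J8: everything it awaited (res-1) is free; runs, freeing res-15 and res-19
  J6: everything it awaited (res-1, res-15 and res-17) is free; runs, freeing res-0 and res-14


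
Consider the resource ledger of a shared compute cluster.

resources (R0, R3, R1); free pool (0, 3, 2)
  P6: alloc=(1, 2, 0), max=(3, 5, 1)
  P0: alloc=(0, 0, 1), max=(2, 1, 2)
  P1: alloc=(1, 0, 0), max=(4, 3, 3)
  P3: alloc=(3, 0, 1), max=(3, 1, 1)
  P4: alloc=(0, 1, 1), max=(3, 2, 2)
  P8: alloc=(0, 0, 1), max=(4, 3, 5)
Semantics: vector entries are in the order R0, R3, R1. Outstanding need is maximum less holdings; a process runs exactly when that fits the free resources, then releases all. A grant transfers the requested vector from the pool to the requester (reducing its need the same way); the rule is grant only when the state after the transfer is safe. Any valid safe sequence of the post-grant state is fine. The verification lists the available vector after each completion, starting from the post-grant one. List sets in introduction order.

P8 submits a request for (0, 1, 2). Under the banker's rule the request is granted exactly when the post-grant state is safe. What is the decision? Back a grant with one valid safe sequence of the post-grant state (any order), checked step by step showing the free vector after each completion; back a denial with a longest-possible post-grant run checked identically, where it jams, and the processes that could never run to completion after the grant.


GRANT: granting preserves safety; a valid post-grant sequence is P3, P0, P4, P1, P8, P6.
Key observation: (0, 2, 0) free after granting still covers P3 first, and each release covers the next.
Step-by-step check of the post-grant state:
  pool = (0, 2, 0)
  run P3 (needs (0, 1, 0), free (0, 2, 0)); after release of (3, 0, 1) the pool is (3, 2, 1)
  run P0 (needs (2, 1, 1), free (3, 2, 1)); after release of (0, 0, 1) the pool is (3, 2, 2)
  run P4 (needs (3, 1, 1), free (3, 2, 2)); after release of (0, 1, 1) the pool is (3, 3, 3)
  run P1 (needs (3, 3, 3), free (3, 3, 3)); after release of (1, 0, 0) the pool is (4, 3, 3)
  run P8 (needs (4, 2, 2), free (4, 3, 3)); after release of (0, 1, 3) the pool is (4, 4, 6)
  run P6 (needs (2, 3, 1), free (4, 4, 6)); after release of (1, 2, 0) the pool is (5, 6, 6)
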